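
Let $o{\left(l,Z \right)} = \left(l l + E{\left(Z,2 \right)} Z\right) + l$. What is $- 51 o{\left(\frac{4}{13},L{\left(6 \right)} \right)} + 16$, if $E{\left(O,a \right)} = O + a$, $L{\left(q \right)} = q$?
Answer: $- \frac{414476}{169} \approx -2452.5$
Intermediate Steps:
$o{\left(l,Z \right)} = l + l^{2} + Z \left(2 + Z\right)$ ($o{\left(l,Z \right)} = \left(l l + \left(Z + 2\right) Z\right) + l = \left(l^{2} + \left(2 + Z\right) Z\right) + l = \left(l^{2} + Z \left(2 + Z\right)\right) + l = l + l^{2} + Z \left(2 + Z\right)$)
$- 51 o{\left(\frac{4}{13},L{\left(6 \right)} \right)} + 16 = - 51 \left(\frac{4}{13} + \left(\frac{4}{13}\right)^{2} + 6 \left(2 + 6\right)\right) + 16 = - 51 \left(4 \cdot \frac{1}{13} + \left(4 \cdot \frac{1}{13}\right)^{2} + 6 \cdot 8\right) + 16 = - 51 \left(\frac{4}{13} + \left(\frac{4}{13}\right)^{2} + 48\right) + 16 = - 51 \left(\frac{4}{13} + \frac{16}{169} + 48\right) + 16 = \left(-51\right) \frac{8180}{169} + 16 = - \frac{417180}{169} + 16 = - \frac{414476}{169}$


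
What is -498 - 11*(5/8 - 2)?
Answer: -3863/8 ≈ -482.88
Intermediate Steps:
-498 - 11*(5/8 - 2) = -498 - 11*(-11/8) = -498 + 121/8 = -3863/8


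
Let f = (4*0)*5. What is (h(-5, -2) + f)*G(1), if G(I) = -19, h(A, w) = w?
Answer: 38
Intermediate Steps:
f = 0 (f = 0*5 = 0)
(h(-5, -2) + f)*G(1) = (-2 + 0)*(-19) = -2*(-19) = 38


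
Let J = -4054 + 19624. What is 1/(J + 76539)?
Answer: 1/92109 ≈ 1.0857e-5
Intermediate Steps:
J = 15570
1/(J + 76539) = 1/(15570 + 76539) = 1/92109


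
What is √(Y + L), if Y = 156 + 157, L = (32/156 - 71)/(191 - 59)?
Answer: √1901029/78 ≈ 17.677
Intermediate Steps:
L = -251/468 (L = (32*(1/156) - 71)/132 = (8/39 - 71)*(1/132) = -2761/39*1/132 = -251/468 ≈ -0.53632)
Y = 313
√(Y + L) = √(313 - 251/468) = √(146233/468) = √1901029/78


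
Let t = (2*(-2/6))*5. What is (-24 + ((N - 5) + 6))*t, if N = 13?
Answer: 100/3 ≈ 33.333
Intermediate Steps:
t = -10/3 (t = (2*(-2*⅙))*5 = (2*(-⅓))*5 = -⅔*5 = -10/3 ≈ -3.3333)
(-24 + ((N - 5) + 6))*t = (-24 + ((13 - 5) + 6))*(-10/3) = (-24 + (8 + 6))*(-10/3) = (-24 + 14)*(-10/3) = -10*(-10/3) = 100/3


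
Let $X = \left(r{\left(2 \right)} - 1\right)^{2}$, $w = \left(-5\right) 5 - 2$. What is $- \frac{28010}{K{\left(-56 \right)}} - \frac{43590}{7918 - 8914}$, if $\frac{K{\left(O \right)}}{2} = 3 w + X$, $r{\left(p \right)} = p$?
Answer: $\frac{290603}{1328} \approx 218.83$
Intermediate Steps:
$w = -27$ ($w = -25 - 2 = -27$)
$X = 1$ ($X = \left(2 - 1\right)^{2} = 1^{2} = 1$)
$K{\left(O \right)} = -160$ ($K{\left(O \right)} = 2 \left(3 \left(-27\right) + 1\right) = 2 \left(-81 + 1\right) = 2 \left(-80\right) = -160$)
$- \frac{28010}{K{\left(-56 \right)}} - \frac{43590}{7918 - 8914} = - \frac{28010}{-160} - \frac{43590}{7918 - 8914} = \left(-28010\right) \left(- \frac{1}{160}\right) - \frac{43590}{-996} = \frac{2801}{16} - - \frac{7265}{166} = \frac{2801}{16} + \frac{7265}{166} = \frac{290603}{1328}$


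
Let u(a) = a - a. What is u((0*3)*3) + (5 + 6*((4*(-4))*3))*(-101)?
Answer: 28583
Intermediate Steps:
u(a) = 0
u((0*3)*3) + (5 + 6*((4*(-4))*3))*(-101) = 0 + (5 + 6*((4*(-4))*3))*(-101) = 0 + (5 + 6*(-16*3))*(-101) = 0 + (5 + 6*(-48))*(-101) = 0 + (5 - 288)*(-101) = 0 - 283*(-101) = 0 + 28583 = 28583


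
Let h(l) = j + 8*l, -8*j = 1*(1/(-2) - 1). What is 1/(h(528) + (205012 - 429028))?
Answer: -16/3516669 ≈ -4.5498e-6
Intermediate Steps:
j = 3/16 (j = -(1/(-2) - 1)/8 = -(-1/2 - 1)/8 = -(-3)/(8*2) = -1/8*(-3/2) = 3/16 ≈ 0.18750)
h(l) = 3/16 + 8*l
1/(h(528) + (205012 - 429028)) = 1/((3/16 + 8*528) + (205012 - 429028)) = 1/((3/16 + 4224) - 224016) = 1/(67587/16 - 224016) = 1/(-3516669/16) = -16/3516669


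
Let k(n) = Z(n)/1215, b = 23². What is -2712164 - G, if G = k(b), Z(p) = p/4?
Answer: -13181117569/4860 ≈ -2.7122e+6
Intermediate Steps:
b = 529
Z(p) = p/4 (Z(p) = p*(¼) = p/4)
k(n) = n/4860 (k(n) = (n/4)/1215 = (n/4)*(1/1215) = n/4860)
G = 529/4860 (G = (1/4860)*529 = 529/4860 ≈ 0.10885)
-2712164 - G = -2712164 - 1*529/4860 = -2712164 - 529/4860 = -13181117569/4860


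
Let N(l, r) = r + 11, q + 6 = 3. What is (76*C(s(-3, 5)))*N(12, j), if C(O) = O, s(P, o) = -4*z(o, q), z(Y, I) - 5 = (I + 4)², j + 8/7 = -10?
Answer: 1824/7 ≈ 260.57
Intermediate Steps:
j = -78/7 (j = -8/7 - 10 = -78/7 ≈ -11.143)
q = -3 (q = -6 + 3 = -3)
z(Y, I) = 5 + (4 + I)² (z(Y, I) = 5 + (I + 4)² = 5 + (4 + I)²)
s(P, o) = -24 (s(P, o) = -4*(5 + (4 - 3)²) = -4*(5 + 1²) = -4*(5 + 1) = -4*6 = -24)
N(l, r) = 11 + r
(76*C(s(-3, 5)))*N(12, j) = (76*(-24))*(11 - 78/7) = -1824*(-⅐) = 1824/7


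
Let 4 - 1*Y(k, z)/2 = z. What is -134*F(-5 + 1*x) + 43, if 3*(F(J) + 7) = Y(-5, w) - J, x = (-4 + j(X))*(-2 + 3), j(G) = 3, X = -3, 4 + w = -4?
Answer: -359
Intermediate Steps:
w = -8 (w = -4 - 4 = -8)
Y(k, z) = 8 - 2*z
x = -1 (x = (-4 + 3)*(-2 + 3) = -1*1 = -1)
F(J) = 1 - J/3 (F(J) = -7 + ((8 - 2*(-8)) - J)/3 = -7 + ((8 + 16) - J)/3 = -7 + (24 - J)/3 = -7 + (8 - J/3) = 1 - J/3)
-134*F(-5 + 1*x) + 43 = -134*(1 - (-5 + 1*(-1))/3) + 43 = -134*(1 - (-5 - 1)/3) + 43 = -134*(1 - 1/3*(-6)) + 43 = -134*(1 + 2) + 43 = -134*3 + 43 = -402 + 43 = -359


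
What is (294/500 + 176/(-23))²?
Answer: 1649903161/33062500 ≈ 49.903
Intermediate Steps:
(294/500 + 176/(-23))² = (294*(1/500) + 176*(-1/23))² = (147/250 - 176/23)² = (-40619/5750)² = 1649903161/33062500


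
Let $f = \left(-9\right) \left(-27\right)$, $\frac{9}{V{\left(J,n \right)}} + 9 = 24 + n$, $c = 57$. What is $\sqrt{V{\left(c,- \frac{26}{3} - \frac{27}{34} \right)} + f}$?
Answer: $\frac{3 \sqrt{8676705}}{565} \approx 15.64$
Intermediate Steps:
$V{\left(J,n \right)} = \frac{9}{15 + n}$ ($V{\left(J,n \right)} = \frac{9}{-9 + \left(24 + n\right)} = \frac{9}{15 + n}$)
$f = 243$
$\sqrt{V{\left(c,- \frac{26}{3} - \frac{27}{34} \right)} + f} = \sqrt{\frac{9}{15 - \left(\frac{26}{3} + \frac{27}{34}\right)} + 243} = \sqrt{\frac{9}{15 - \frac{965}{102}} + 243} = \sqrt{\frac{9}{\frac{565}{102}} + 243} = \sqrt{9 \cdot \frac{102}{565} + 243} = \sqrt{\frac{918}{565} + 243} = \sqrt{\frac{138213}{565}} = \frac{3 \sqrt{8676705}}{565}$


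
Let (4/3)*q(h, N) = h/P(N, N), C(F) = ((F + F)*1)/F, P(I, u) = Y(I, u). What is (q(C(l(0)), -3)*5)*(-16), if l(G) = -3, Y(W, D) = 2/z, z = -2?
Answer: 120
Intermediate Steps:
Y(W, D) = -1 (Y(W, D) = 2/(-2) = 2*(-½) = -1)
P(I, u) = -1
C(F) = 2 (C(F) = ((2*F)*1)/F = (2*F)/F = 2)
q(h, N) = -3*h/4 (q(h, N) = 3*(h/(-1))/4 = 3*(h*(-1))/4 = 3*(-h)/4 = -3*h/4)
(q(C(l(0)), -3)*5)*(-16) = (-¾*2*5)*(-16) = -3/2*5*(-16) = -15/2*(-16) = 120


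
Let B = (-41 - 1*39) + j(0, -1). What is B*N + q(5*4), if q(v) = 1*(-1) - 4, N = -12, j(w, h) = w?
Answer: 955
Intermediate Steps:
q(v) = -5 (q(v) = -1 - 4 = -5)
B = -80 (B = (-41 - 1*39) + 0 = (-41 - 39) + 0 = -80 + 0 = -80)
B*N + q(5*4) = -80*(-12) - 5 = 960 - 5 = 955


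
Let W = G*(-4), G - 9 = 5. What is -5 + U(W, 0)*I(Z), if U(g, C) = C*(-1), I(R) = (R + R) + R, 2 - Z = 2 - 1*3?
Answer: -5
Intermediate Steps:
G = 14 (G = 9 + 5 = 14)
W = -56 (W = 14*(-4) = -56)
Z = 3 (Z = 2 - (2 - 1*3) = 2 - (2 - 3) = 2 - 1*(-1) = 2 + 1 = 3)
I(R) = 3*R (I(R) = 2*R + R = 3*R)
U(g, C) = -C
-5 + U(W, 0)*I(Z) = -5 + (-1*0)*(3*3) = -5 + 0*9 = -5 + 0 = -5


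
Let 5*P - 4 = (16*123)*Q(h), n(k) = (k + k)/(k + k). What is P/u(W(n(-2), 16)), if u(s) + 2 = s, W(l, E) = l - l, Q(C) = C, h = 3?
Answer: -2954/5 ≈ -590.80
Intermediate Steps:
n(k) = 1 (n(k) = (2*k)/((2*k)) = (2*k)*(1/(2*k)) = 1)
W(l, E) = 0
P = 5908/5 (P = ⅘ + ((16*123)*3)/5 = ⅘ + (1968*3)/5 = ⅘ + (⅕)*5904 = ⅘ + 5904/5 = 5908/5 ≈ 1181.6)
u(s) = -2 + s
P/u(W(n(-2), 16)) = 5908/(5*(-2 + 0)) = (5908/5)/(-2) = (5908/5)*(-½) = -2954/5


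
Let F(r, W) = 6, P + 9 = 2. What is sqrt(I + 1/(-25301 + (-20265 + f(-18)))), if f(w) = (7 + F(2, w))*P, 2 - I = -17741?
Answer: 5*sqrt(164383899078)/15219 ≈ 133.20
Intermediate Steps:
I = 17743 (I = 2 - 1*(-17741) = 2 + 17741 = 17743)
P = -7 (P = -9 + 2 = -7)
f(w) = -91 (f(w) = (7 + 6)*(-7) = 13*(-7) = -91)
sqrt(I + 1/(-25301 + (-20265 + f(-18)))) = sqrt(17743 + 1/(-25301 + (-20265 - 91))) = sqrt(17743 + 1/(-25301 - 20356)) = sqrt(17743 + 1/(-45657)) = sqrt(17743 - 1/45657) = sqrt(810092150/45657) = 5*sqrt(164383899078)/15219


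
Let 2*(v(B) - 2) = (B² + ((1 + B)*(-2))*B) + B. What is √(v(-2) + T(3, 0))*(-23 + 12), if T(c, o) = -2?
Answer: -11*I ≈ -11.0*I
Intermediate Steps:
v(B) = 2 + B/2 + B²/2 + B*(-2 - 2*B)/2 (v(B) = 2 + ((B² + ((1 + B)*(-2))*B) + B)/2 = 2 + ((B² + (-2 - 2*B)*B) + B)/2 = 2 + ((B² + B*(-2 - 2*B)) + B)/2 = 2 + (B + B² + B*(-2 - 2*B))/2 = 2 + (B/2 + B²/2 + B*(-2 - 2*B)/2) = 2 + B/2 + B²/2 + B*(-2 - 2*B)/2)
√(v(-2) + T(3, 0))*(-23 + 12) = √((2 - ½*(-2) - ½*(-2)²) - 2)*(-23 + 12) = √((2 + 1 - ½*4) - 2)*(-11) = √((2 + 1 - 2) - 2)*(-11) = √(1 - 2)*(-11) = √(-1)*(-11) = I*(-11) = -11*I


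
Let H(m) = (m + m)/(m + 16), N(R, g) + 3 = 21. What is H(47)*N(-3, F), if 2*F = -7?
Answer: 188/7 ≈ 26.857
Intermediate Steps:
F = -7/2 (F = (½)*(-7) = -7/2 ≈ -3.5000)
N(R, g) = 18 (N(R, g) = -3 + 21 = 18)
H(m) = 2*m/(16 + m) (H(m) = (2*m)/(16 + m) = 2*m/(16 + m))
H(47)*N(-3, F) = (2*47/(16 + 47))*18 = (2*47/63)*18 = (2*47*(1/63))*18 = (94/63)*18 = 188/7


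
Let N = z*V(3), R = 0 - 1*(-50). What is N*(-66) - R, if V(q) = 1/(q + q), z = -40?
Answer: 390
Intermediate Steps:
R = 50 (R = 0 + 50 = 50)
V(q) = 1/(2*q)
N = -20/3 ≈ -6.6667
N*(-66) - R = -20/3*(-66) - 1*50 = 440 - 50 = 390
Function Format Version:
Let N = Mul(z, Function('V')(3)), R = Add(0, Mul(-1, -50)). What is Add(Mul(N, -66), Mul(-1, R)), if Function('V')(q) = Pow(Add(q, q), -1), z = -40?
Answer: 390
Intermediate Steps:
R = 50 (R = Add(0, 50) = 50)
Function('V')(q) = Mul(Rational(1, 2), Pow(q, -1)) (Function('V')(q) = Pow(Mul(2, q), -1) = Mul(Rational(1, 2), Pow(q, -1)))
N = Rational(-20, 3) (N = Mul(-40, Mul(Rational(1, 2), Pow(3, -1))) = Mul(-40, Mul(Rational(1, 2), Rational(1, 3))) = Mul(-40, Rational(1, 6)) = Rational(-20, 3) ≈ -6.6667)
Add(Mul(N, -66), Mul(-1, R)) = Add(Mul(Rational(-20, 3), -66), Mul(-1, 50)) = Add(440, -50) = 390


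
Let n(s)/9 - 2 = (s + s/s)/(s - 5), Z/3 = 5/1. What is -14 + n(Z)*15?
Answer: 472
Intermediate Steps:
Z = 15 (Z = 3*(5/1) = 3*(5*1) = 3*5 = 15)
n(s) = 18 + 9*(1 + s)/(-5 + s) (n(s) = 18 + 9*((s + s/s)/(s - 5)) = 18 + 9*((s + 1)/(-5 + s)) = 18 + 9*((1 + s)/(-5 + s)) = 18 + 9*(1 + s)/(-5 + s))
-14 + n(Z)*15 = -14 + (27*(-3 + 15)/(-5 + 15))*15 = -14 + (27*12/10)*15 = -14 + (27*(⅒)*12)*15 = -14 + (162/5)*15 = -14 + 486 = 472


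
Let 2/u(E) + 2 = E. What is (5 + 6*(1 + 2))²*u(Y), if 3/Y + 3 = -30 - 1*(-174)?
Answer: -49726/93 ≈ -534.69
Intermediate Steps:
Y = 1/47 (Y = 3/(-3 + (-30 - 1*(-174))) = 3/(-3 + (-30 + 174)) = 3/(-3 + 144) = 3/141 = 3*(1/141) = 1/47 ≈ 0.021277)
u(E) = 2/(-2 + E)
(5 + 6*(1 + 2))²*u(Y) = (5 + 6*(1 + 2))²*(2/(-2 + 1/47)) = (5 + 6*3)²*(2/(-93/47)) = (5 + 18)²*(2*(-47/93)) = 23²*(-94/93) = 529*(-94/93) = -49726/93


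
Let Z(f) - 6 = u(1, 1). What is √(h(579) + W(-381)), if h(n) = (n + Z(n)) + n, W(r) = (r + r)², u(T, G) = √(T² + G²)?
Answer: √(581808 + √2) ≈ 762.76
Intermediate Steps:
u(T, G) = √(G² + T²)
W(r) = 4*r² (W(r) = (2*r)² = 4*r²)
Z(f) = 6 + √2 (Z(f) = 6 + √(1² + 1²) = 6 + √(1 + 1) = 6 + √2)
h(n) = 6 + √2 + 2*n (h(n) = (n + (6 + √2)) + n = (6 + n + √2) + n = 6 + √2 + 2*n)
√(h(579) + W(-381)) = √((6 + √2 + 2*579) + 4*(-381)²) = √((6 + √2 + 1158) + 4*145161) = √((1164 + √2) + 580644) = √(581808 + √2)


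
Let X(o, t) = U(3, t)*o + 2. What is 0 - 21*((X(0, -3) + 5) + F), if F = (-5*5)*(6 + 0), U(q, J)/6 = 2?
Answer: 3003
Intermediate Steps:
U(q, J) = 12 (U(q, J) = 6*2 = 12)
F = -150 (F = -25*6 = -150)
X(o, t) = 2 + 12*o (X(o, t) = 12*o + 2 = 2 + 12*o)
0 - 21*((X(0, -3) + 5) + F) = 0 - 21*(((2 + 12*0) + 5) - 150) = 0 - 21*(((2 + 0) + 5) - 150) = 0 - 21*((2 + 5) - 150) = 0 - 21*(7 - 150) = 0 - 21*(-143) = 0 + 3003 = 3003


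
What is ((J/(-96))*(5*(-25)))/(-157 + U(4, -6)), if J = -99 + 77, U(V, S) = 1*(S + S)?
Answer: 1375/8112 ≈ 0.16950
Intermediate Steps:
U(V, S) = 2*S (U(V, S) = 1*(2*S) = 2*S)
J = -22
((J/(-96))*(5*(-25)))/(-157 + U(4, -6)) = ((-22/(-96))*(5*(-25)))/(-157 + 2*(-6)) = (-22*(-1/96)*(-125))/(-157 - 12) = ((11/48)*(-125))/(-169) = -1375/48*(-1/169) = 1375/8112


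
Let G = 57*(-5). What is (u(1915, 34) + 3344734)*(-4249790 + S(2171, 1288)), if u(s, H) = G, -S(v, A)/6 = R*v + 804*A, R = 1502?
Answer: -100427629617146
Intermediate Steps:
S(v, A) = -9012*v - 4824*A (S(v, A) = -6*(1502*v + 804*A) = -6*(804*A + 1502*v) = -9012*v - 4824*A)
G = -285
u(s, H) = -285
(u(1915, 34) + 3344734)*(-4249790 + S(2171, 1288)) = (-285 + 3344734)*(-4249790 + (-9012*2171 - 4824*1288)) = 3344449*(-4249790 + (-19565052 - 6213312)) = 3344449*(-4249790 - 25778364) = 3344449*(-30028154) = -100427629617146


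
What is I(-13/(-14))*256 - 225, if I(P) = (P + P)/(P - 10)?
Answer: -35231/127 ≈ -277.41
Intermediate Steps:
I(P) = 2*P/(-10 + P) (I(P) = (2*P)/(-10 + P) = 2*P/(-10 + P))
I(-13/(-14))*256 - 225 = (2*(-13/(-14))/(-10 - 13/(-14)))*256 - 225 = (2*(-13*(-1/14))/(-10 - 13*(-1/14)))*256 - 225 = (2*(13/14)/(-10 + 13/14))*256 - 225 = (2*(13/14)/(-127/14))*256 - 225 = (2*(13/14)*(-14/127))*256 - 225 = -26/127*256 - 225 = -6656/127 - 225 = -35231/127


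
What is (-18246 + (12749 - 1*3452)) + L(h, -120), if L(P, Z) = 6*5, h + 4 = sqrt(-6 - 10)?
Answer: -8919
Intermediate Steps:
h = -4 + 4*I (h = -4 + sqrt(-6 - 10) = -4 + sqrt(-16) = -4 + 4*I ≈ -4.0 + 4.0*I)
L(P, Z) = 30
(-18246 + (12749 - 1*3452)) + L(h, -120) = (-18246 + (12749 - 1*3452)) + 30 = (-18246 + (12749 - 3452)) + 30 = (-18246 + 9297) + 30 = -8949 + 30 = -8919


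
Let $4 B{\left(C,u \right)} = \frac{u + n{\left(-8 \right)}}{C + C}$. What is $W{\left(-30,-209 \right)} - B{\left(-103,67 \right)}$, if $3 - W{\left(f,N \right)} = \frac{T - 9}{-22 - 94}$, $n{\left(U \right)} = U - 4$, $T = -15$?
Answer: $\frac{68339}{23896} \approx 2.8599$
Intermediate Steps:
$n{\left(U \right)} = -4 + U$
$B{\left(C,u \right)} = \frac{-12 + u}{8 C}$ ($B{\left(C,u \right)} = \frac{\left(u - 12\right) \frac{1}{C + C}}{4} = \frac{\left(u - 12\right) \frac{1}{2 C}}{4} = \frac{\left(-12 + u\right) \frac{1}{2 C}}{4} = \frac{\frac{1}{2} \frac{1}{C} \left(-12 + u\right)}{4} = \frac{-12 + u}{8 C}$)
$W{\left(f,N \right)} = \frac{81}{29}$ ($W{\left(f,N \right)} = 3 - \frac{-15 - 9}{-22 - 94} = 3 - - \frac{24}{-116} = 3 - \left(-24\right) \left(- \frac{1}{116}\right) = 3 - \frac{6}{29} = \frac{81}{29}$)
$W{\left(-30,-209 \right)} - B{\left(-103,67 \right)} = \frac{81}{29} - \frac{-12 + 67}{8 \left(-103\right)} = \frac{81}{29} - \frac{1}{8} \left(- \frac{1}{103}\right) 55 = \frac{81}{29} - - \frac{55}{824} = \frac{81}{29} + \frac{55}{824} = \frac{68339}{23896}$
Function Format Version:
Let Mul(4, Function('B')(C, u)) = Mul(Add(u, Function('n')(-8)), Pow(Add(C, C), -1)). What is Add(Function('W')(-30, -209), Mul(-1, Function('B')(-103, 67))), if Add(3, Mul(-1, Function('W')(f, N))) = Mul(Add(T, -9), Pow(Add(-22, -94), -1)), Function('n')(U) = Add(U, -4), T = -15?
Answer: Rational(68339, 23896) ≈ 2.8599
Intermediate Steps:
Function('n')(U) = Add(-4, U)
Function('B')(C, u) = Mul(Rational(1, 8), Pow(C, -1), Add(-12, u)) (Function('B')(C, u) = Mul(Rational(1, 4), Mul(Add(u, Add(-4, -8)), Pow(Add(C, C), -1))) = Mul(Rational(1, 4), Mul(Add(u, -12), Pow(Mul(2, C), -1))) = Mul(Rational(1, 4), Mul(Add(-12, u), Mul(Rational(1, 2), Pow(C, -1)))) = Mul(Rational(1, 4), Mul(Rational(1, 2), Pow(C, -1), Add(-12, u))) = Mul(Rational(1, 8), Pow(C, -1), Add(-12, u)))
Function('W')(f, N) = Rational(81, 29) (Function('W')(f, N) = Add(3, Mul(-1, Mul(Add(-15, -9), Pow(Add(-22, -94), -1)))) = Add(3, Mul(-1, Mul(-24, Pow(-116, -1)))) = Add(3, Mul(-1, Mul(-24, Rational(-1, 116)))) = Add(3, Mul(-1, Rational(6, 29))) = Add(3, Rational(-6, 29)) = Rational(81, 29))
Add(Function('W')(-30, -209), Mul(-1, Function('B')(-103, 67))) = Add(Rational(81, 29), Mul(-1, Mul(Rational(1, 8), Pow(-103, -1), Add(-12, 67)))) = Add(Rational(81, 29), Mul(-1, Mul(Rational(1, 8), Rational(-1, 103), 55))) = Add(Rational(81, 29), Mul(-1, Rational(-55, 824))) = Add(Rational(81, 29), Rational(55, 824)) = Rational(68339, 23896)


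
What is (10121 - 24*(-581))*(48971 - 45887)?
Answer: 74216460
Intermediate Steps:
(10121 - 24*(-581))*(48971 - 45887) = (10121 + 13944)*3084 = 24065*3084 = 74216460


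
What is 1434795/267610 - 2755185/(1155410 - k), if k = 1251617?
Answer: 58356825361/1716397018 ≈ 34.000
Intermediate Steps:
1434795/267610 - 2755185/(1155410 - k) = 1434795/267610 - 2755185/(1155410 - 1*1251617) = 1434795*(1/267610) - 2755185/(1155410 - 1251617) = 286959/53522 - 2755185/(-96207) = 286959/53522 - 2755185*(-1/96207) = 286959/53522 + 918395/32069 = 58356825361/1716397018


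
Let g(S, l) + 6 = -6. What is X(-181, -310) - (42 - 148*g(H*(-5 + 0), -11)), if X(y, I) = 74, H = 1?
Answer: -1744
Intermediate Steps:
g(S, l) = -12 (g(S, l) = -6 - 6 = -12)
X(-181, -310) - (42 - 148*g(H*(-5 + 0), -11)) = 74 - (42 - 148*(-12)) = 74 - (42 + 1776) = 74 - 1*1818 = 74 - 1818 = -1744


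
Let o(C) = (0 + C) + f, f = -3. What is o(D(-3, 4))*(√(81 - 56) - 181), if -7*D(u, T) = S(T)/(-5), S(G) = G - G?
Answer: 528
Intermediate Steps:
S(G) = 0
D(u, T) = 0 (D(u, T) = -0/(-5) = -0*(-1)/5 = -⅐*0 = 0)
o(C) = -3 + C (o(C) = (0 + C) - 3 = C - 3 = -3 + C)
o(D(-3, 4))*(√(81 - 56) - 181) = (-3 + 0)*(√(81 - 56) - 181) = -3*(√25 - 181) = -3*(5 - 181) = -3*(-176) = 528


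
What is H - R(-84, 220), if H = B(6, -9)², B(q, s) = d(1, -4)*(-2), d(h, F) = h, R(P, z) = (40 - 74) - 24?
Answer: 62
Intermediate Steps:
R(P, z) = -58 (R(P, z) = -34 - 24 = -58)
B(q, s) = -2 (B(q, s) = 1*(-2) = -2)
H = 4 (H = (-2)² = 4)
H - R(-84, 220) = 4 - 1*(-58) = 4 + 58 = 62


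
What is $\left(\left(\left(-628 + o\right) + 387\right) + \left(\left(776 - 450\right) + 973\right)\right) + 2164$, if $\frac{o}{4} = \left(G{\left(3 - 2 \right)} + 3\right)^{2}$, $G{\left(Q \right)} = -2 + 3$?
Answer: $3286$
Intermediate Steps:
$G{\left(Q \right)} = 1$
$o = 64$ ($o = 4 \left(1 + 3\right)^{2} = 4 \cdot 4^{2} = 4 \cdot 16 = 64$)
$\left(\left(\left(-628 + o\right) + 387\right) + \left(\left(776 - 450\right) + 973\right)\right) + 2164 = \left(\left(\left(-628 + 64\right) + 387\right) + \left(\left(776 - 450\right) + 973\right)\right) + 2164 = \left(\left(-564 + 387\right) + \left(326 + 973\right)\right) + 2164 = \left(-177 + 1299\right) + 2164 = 1122 + 2164 = 3286$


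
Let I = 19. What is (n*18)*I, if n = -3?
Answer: -1026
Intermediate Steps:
(n*18)*I = -3*18*19 = -54*19 = -1026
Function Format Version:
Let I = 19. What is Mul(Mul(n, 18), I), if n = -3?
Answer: -1026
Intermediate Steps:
Mul(Mul(n, 18), I) = Mul(Mul(-3, 18), 19) = Mul(-54, 19) = -1026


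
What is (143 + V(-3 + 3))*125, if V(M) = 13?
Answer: 19500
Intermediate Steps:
(143 + V(-3 + 3))*125 = (143 + 13)*125 = 156*125 = 19500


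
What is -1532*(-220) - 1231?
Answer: 335809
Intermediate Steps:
-1532*(-220) - 1231 = 337040 - 1231 = 335809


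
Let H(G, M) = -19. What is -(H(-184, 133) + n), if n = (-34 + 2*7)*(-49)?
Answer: -961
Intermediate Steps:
n = 980 (n = (-34 + 14)*(-49) = -20*(-49) = 980)
-(H(-184, 133) + n) = -(-19 + 980) = -1*961 = -961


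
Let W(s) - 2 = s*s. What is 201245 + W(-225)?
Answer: 251872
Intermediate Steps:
W(s) = 2 + s² (W(s) = 2 + s*s = 2 + s²)
201245 + W(-225) = 201245 + (2 + (-225)²) = 201245 + (2 + 50625) = 201245 + 50627 = 251872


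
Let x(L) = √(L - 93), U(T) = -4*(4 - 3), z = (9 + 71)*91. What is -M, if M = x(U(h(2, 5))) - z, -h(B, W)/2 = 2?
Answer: 7280 - I*√97 ≈ 7280.0 - 9.8489*I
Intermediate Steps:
h(B, W) = -4 (h(B, W) = -2*2 = -4)
z = 7280 (z = 80*91 = 7280)
U(T) = -4 (U(T) = -4*1 = -4)
x(L) = √(-93 + L)
M = -7280 + I*√97 (M = √(-93 - 4) - 1*7280 = √(-97) - 7280 = I*√97 - 7280 = -7280 + I*√97 ≈ -7280.0 + 9.8489*I)
-M = -(-7280 + I*√97) = 7280 - I*√97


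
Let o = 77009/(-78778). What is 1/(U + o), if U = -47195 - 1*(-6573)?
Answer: -78778/3200196925 ≈ -2.4617e-5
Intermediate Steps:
o = -77009/78778 (o = 77009*(-1/78778) = -77009/78778 ≈ -0.97754)
U = -40622 (U = -47195 + 6573 = -40622)
1/(U + o) = 1/(-40622 - 77009/78778) = 1/(-3200196925/78778) = -78778/3200196925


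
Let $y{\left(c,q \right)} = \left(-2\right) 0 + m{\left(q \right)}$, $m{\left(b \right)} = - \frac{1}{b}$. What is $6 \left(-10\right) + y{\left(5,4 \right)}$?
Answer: $- \frac{241}{4} \approx -60.25$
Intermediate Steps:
$y{\left(c,q \right)} = - \frac{1}{q}$ ($y{\left(c,q \right)} = \left(-2\right) 0 - \frac{1}{q} = 0 - \frac{1}{q} = - \frac{1}{q}$)
$6 \left(-10\right) + y{\left(5,4 \right)} = 6 \left(-10\right) - \frac{1}{4} = -60 - \frac{1}{4} = - \frac{241}{4}$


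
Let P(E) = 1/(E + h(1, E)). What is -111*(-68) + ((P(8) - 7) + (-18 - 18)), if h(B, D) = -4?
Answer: 30021/4 ≈ 7505.3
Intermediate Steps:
P(E) = 1/(-4 + E) (P(E) = 1/(E - 4) = 1/(-4 + E))
-111*(-68) + ((P(8) - 7) + (-18 - 18)) = -111*(-68) + ((1/(-4 + 8) - 7) + (-18 - 18)) = 7548 + ((1/4 - 7) - 36) = 7548 + (-27/4 - 36) = 7548 - 171/4 = 30021/4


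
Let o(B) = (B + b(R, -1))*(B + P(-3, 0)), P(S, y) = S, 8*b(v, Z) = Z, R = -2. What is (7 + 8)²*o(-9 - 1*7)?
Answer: 551475/8 ≈ 68934.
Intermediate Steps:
b(v, Z) = Z/8
o(B) = (-3 + B)*(-⅛ + B) (o(B) = (B + (⅛)*(-1))*(B - 3) = (B - ⅛)*(-3 + B) = (-⅛ + B)*(-3 + B) = (-3 + B)*(-⅛ + B))
(7 + 8)²*o(-9 - 1*7) = (7 + 8)²*(3/8 + (-9 - 1*7)² - 25*(-9 - 1*7)/8) = 15²*(3/8 + (-9 - 7)² - 25*(-9 - 7)/8) = 225*(3/8 + (-16)² - 25/8*(-16)) = 225*(3/8 + 256 + 50) = 225*(2451/8) = 551475/8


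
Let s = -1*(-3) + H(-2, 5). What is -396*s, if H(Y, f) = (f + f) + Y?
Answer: -4356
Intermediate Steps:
H(Y, f) = Y + 2*f (H(Y, f) = 2*f + Y = Y + 2*f)
s = 11 (s = -1*(-3) + (-2 + 2*5) = 3 + (-2 + 10) = 3 + 8 = 11)
-396*s = -396*11 = -4356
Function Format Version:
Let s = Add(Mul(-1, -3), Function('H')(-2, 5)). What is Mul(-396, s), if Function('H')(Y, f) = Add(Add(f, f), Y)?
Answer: -4356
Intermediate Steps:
Function('H')(Y, f) = Add(Y, Mul(2, f)) (Function('H')(Y, f) = Add(Mul(2, f), Y) = Add(Y, Mul(2, f)))
s = 11 (s = Add(Mul(-1, -3), Add(-2, Mul(2, 5))) = Add(3, Add(-2, 10)) = Add(3, 8) = 11)
Mul(-396, s) = Mul(-396, 11) = -4356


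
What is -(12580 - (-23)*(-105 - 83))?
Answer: -8256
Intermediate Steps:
-(12580 - (-23)*(-105 - 83)) = -(12580 - (-23)*(-188)) = -(12580 - 1*4324) = -(12580 - 4324) = -1*8256 = -8256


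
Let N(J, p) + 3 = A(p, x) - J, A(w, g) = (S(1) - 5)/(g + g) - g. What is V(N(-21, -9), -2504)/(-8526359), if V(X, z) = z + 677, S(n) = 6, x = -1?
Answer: 1827/8526359 ≈ 0.00021428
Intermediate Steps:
A(w, g) = 1/(2*g) - g (A(w, g) = (6 - 5)/(g + g) - g = 1/(2*g) - g)
N(J, p) = -5/2 - J (N(J, p) = -3 + (((½)/(-1) - 1*(-1)) - J) = -3 + (((½)*(-1) + 1) - J) = -3 + ((-½ + 1) - J) = -3 + (½ - J) = -5/2 - J)
V(X, z) = 677 + z
V(N(-21, -9), -2504)/(-8526359) = (677 - 2504)/(-8526359) = -1827*(-1/8526359) = 1827/8526359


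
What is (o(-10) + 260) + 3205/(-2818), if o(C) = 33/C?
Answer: 1800439/7045 ≈ 255.56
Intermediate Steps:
(o(-10) + 260) + 3205/(-2818) = (33/(-10) + 260) + 3205/(-2818) = (33*(-⅒) + 260) + 3205*(-1/2818) = (-33/10 + 260) - 3205/2818 = 2567/10 - 3205/2818 = 1800439/7045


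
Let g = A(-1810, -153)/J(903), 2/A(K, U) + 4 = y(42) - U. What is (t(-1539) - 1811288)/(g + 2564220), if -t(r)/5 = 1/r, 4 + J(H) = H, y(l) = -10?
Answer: -348337813058147/493137915454458 ≈ -0.70637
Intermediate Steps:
J(H) = -4 + H
t(r) = -5/r
A(K, U) = 2/(-14 - U) (A(K, U) = 2/(-4 + (-10 - U)) = 2/(-14 - U))
g = 2/124961 (g = (-2/(14 - 153))/(-4 + 903) = -2/(-139)/899 = -2*(-1/139)*(1/899) = (2/139)*(1/899) = 2/124961 ≈ 1.6005e-5)
(t(-1539) - 1811288)/(g + 2564220) = (-5/(-1539) - 1811288)/(2/124961 + 2564220) = (-5*(-1/1539) - 1811288)/(320427495422/124961) = (5/1539 - 1811288)*(124961/320427495422) = -2787572227/1539*124961/320427495422 = -348337813058147/493137915454458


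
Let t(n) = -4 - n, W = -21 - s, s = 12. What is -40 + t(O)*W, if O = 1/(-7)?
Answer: 611/7 ≈ 87.286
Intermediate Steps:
O = -⅐ ≈ -0.14286
W = -33 (W = -21 - 1*12 = -21 - 12 = -33)
-40 + t(O)*W = -40 + (-4 - 1*(-⅐))*(-33) = -40 + (-4 + ⅐)*(-33) = -40 - 27/7*(-33) = -40 + 891/7 = 611/7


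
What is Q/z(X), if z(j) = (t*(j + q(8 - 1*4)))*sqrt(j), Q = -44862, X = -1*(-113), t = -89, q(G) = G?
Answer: 14954*sqrt(113)/392223 ≈ 0.40529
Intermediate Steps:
X = 113
z(j) = sqrt(j)*(-356 - 89*j) (z(j) = (-89*(j + (8 - 1*4)))*sqrt(j) = (-89*(j + (8 - 4)))*sqrt(j) = (-89*(j + 4))*sqrt(j) = (-89*(4 + j))*sqrt(j) = (-356 - 89*j)*sqrt(j) = sqrt(j)*(-356 - 89*j))
Q/z(X) = -44862*sqrt(113)/(10057*(-4 - 1*113)) = -44862*sqrt(113)/(10057*(-4 - 113)) = -44862*(-sqrt(113)/1176669) = -(-14954)*sqrt(113)/392223 = 14954*sqrt(113)/392223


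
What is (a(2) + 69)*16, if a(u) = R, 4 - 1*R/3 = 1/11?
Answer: 14208/11 ≈ 1291.6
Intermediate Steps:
R = 129/11 (R = 12 - 3/11 = 129/11 ≈ 11.727)
a(u) = 129/11
(a(2) + 69)*16 = (129/11 + 69)*16 = (888/11)*16 = 14208/11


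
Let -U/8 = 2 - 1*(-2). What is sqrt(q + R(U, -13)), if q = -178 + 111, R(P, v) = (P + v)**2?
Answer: sqrt(1958) ≈ 44.249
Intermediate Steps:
U = -32 (U = -8*(2 - 1*(-2)) = -8*(2 + 2) = -8*4 = -32)
q = -67
sqrt(q + R(U, -13)) = sqrt(-67 + (-32 - 13)**2) = sqrt(-67 + (-45)**2) = sqrt(-67 + 2025) = sqrt(1958)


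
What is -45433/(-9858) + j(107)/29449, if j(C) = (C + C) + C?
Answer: 1341120835/290308242 ≈ 4.6196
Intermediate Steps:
j(C) = 3*C (j(C) = 2*C + C = 3*C)
-45433/(-9858) + j(107)/29449 = -45433/(-9858) + (3*107)/29449 = -45433*(-1/9858) + 321*(1/29449) = 45433/9858 + 321/29449 = 1341120835/290308242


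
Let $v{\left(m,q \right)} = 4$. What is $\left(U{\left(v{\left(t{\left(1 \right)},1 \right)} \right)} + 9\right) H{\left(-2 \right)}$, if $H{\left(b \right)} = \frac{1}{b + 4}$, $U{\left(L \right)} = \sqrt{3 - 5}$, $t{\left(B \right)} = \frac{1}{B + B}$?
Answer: $\frac{9}{2} + \frac{i \sqrt{2}}{2} \approx 4.5 + 0.70711 i$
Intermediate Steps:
$t{\left(B \right)} = \frac{1}{2 B}$
$U{\left(L \right)} = i \sqrt{2}$ ($U{\left(L \right)} = \sqrt{-2} = i \sqrt{2}$)
$H{\left(b \right)} = \frac{1}{4 + b}$
$\left(U{\left(v{\left(t{\left(1 \right)},1 \right)} \right)} + 9\right) H{\left(-2 \right)} = \frac{i \sqrt{2} + 9}{4 - 2} = \frac{9 + i \sqrt{2}}{2} = \left(9 + i \sqrt{2}\right) \frac{1}{2} = \frac{9}{2} + \frac{i \sqrt{2}}{2}$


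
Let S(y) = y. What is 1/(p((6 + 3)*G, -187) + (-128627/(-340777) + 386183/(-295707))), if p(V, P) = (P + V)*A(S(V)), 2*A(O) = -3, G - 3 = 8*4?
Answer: -100770144339/19441434092990 ≈ -0.0051833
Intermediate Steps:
G = 35 (G = 3 + 8*4 = 3 + 32 = 35)
A(O) = -3/2 (A(O) = (½)*(-3) = -3/2)
p(V, P) = -3*P/2 - 3*V/2 (p(V, P) = (P + V)*(-3/2) = -3*P/2 - 3*V/2)
1/(p((6 + 3)*G, -187) + (-128627/(-340777) + 386183/(-295707))) = 1/((-3/2*(-187) - 3*(6 + 3)*35/2) + (-128627/(-340777) + 386183/(-295707))) = 1/((561/2 - 27*35/2) + (-128627*(-1/340777) + 386183*(-1/295707))) = 1/((561/2 - 3/2*315) + (128627/340777 - 386183/295707)) = 1/((561/2 - 945/2) - 93566379902/100770144339) = 1/(-192 - 93566379902/100770144339) = 1/(-19441434092990/100770144339) = -100770144339/19441434092990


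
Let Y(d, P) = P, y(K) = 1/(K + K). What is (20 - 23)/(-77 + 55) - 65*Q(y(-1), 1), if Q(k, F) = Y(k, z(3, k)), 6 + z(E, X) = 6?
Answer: 3/22 ≈ 0.13636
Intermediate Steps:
z(E, X) = 0 (z(E, X) = -6 + 6 = 0)
y(K) = 1/(2*K)
Q(k, F) = 0
(20 - 23)/(-77 + 55) - 65*Q(y(-1), 1) = (20 - 23)/(-77 + 55) - 65*0 = -3/(-22) + 0 = -3*(-1/22) + 0 = 3/22 + 0 = 3/22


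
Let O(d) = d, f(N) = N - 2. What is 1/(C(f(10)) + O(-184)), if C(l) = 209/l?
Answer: -8/1263 ≈ -0.0063341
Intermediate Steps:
f(N) = -2 + N
1/(C(f(10)) + O(-184)) = 1/(209/(-2 + 10) - 184) = 1/(209/8 - 184) = 1/(-1263/8) = -8/1263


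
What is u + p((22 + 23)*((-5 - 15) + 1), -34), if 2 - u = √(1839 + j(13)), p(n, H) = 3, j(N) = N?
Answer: 5 - 2*√463 ≈ -38.035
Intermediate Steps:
u = 2 - 2*√463 (u = 2 - √(1839 + 13) = 2 - √1852 = 2 - 2*√463 ≈ -41.035)
u + p((22 + 23)*((-5 - 15) + 1), -34) = (2 - 2*√463) + 3 = 5 - 2*√463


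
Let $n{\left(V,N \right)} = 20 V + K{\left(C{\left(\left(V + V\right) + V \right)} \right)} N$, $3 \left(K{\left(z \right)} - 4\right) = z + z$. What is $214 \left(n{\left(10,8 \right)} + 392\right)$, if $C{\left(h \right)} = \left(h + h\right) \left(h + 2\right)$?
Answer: $2324896$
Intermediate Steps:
$C{\left(h \right)} = 2 h \left(2 + h\right)$
$K{\left(z \right)} = 4 + \frac{2 z}{3}$ ($K{\left(z \right)} = 4 + \frac{z + z}{3} = 4 + \frac{2 z}{3}$)
$n{\left(V,N \right)} = 20 V + N \left(4 + 4 V \left(2 + 3 V\right)\right)$ ($n{\left(V,N \right)} = 20 V + \left(4 + \frac{2 \cdot 2 \left(\left(V + V\right) + V\right) \left(2 + \left(\left(V + V\right) + V\right)\right)}{3}\right) N = 20 V + \left(4 + \frac{2 \cdot 2 \left(2 V + V\right) \left(2 + \left(2 V + V\right)\right)}{3}\right) N = 20 V + \left(4 + \frac{2 \cdot 2 \cdot 3 V \left(2 + 3 V\right)}{3}\right) N = 20 V + \left(4 + \frac{2 \cdot 6 V \left(2 + 3 V\right)}{3}\right) N = 20 V + \left(4 + 4 V \left(2 + 3 V\right)\right) N = 20 V + N \left(4 + 4 V \left(2 + 3 V\right)\right)$)
$214 \left(n{\left(10,8 \right)} + 392\right) = 214 \left(\left(20 \cdot 10 + 4 \cdot 8 \left(1 + 10 \left(2 + 3 \cdot 10\right)\right)\right) + 392\right) = 214 \left(\left(200 + 4 \cdot 8 \left(1 + 10 \left(2 + 30\right)\right)\right) + 392\right) = 214 \left(\left(200 + 4 \cdot 8 \left(1 + 10 \cdot 32\right)\right) + 392\right) = 214 \left(\left(200 + 4 \cdot 8 \left(1 + 320\right)\right) + 392\right) = 214 \left(\left(200 + 4 \cdot 8 \cdot 321\right) + 392\right) = 214 \left(\left(200 + 10272\right) + 392\right) = 214 \left(10472 + 392\right) = 214 \cdot 10864 = 2324896$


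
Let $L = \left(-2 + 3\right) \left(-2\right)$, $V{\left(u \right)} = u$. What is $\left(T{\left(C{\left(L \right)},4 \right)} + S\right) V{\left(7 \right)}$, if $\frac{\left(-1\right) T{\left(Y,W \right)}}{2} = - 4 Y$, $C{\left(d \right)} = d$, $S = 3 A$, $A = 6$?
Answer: $14$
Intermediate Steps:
$S = 18$ ($S = 3 \cdot 6 = 18$)
$L = -2$ ($L = 1 \left(-2\right) = -2$)
$T{\left(Y,W \right)} = 8 Y$ ($T{\left(Y,W \right)} = - 2 \left(- 4 Y\right) = 8 Y$)
$\left(T{\left(C{\left(L \right)},4 \right)} + S\right) V{\left(7 \right)} = \left(8 \left(-2\right) + 18\right) 7 = \left(-16 + 18\right) 7 = 2 \cdot 7 = 14$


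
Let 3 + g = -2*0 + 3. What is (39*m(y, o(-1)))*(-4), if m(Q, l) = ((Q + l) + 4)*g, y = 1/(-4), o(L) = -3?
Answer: 0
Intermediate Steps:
g = 0 (g = -3 + (-2*0 + 3) = -3 + (0 + 3) = -3 + 3 = 0)
y = -¼ ≈ -0.25000
m(Q, l) = 0 (m(Q, l) = ((Q + l) + 4)*0 = (4 + Q + l)*0 = 0)
(39*m(y, o(-1)))*(-4) = (39*0)*(-4) = 0*(-4) = 0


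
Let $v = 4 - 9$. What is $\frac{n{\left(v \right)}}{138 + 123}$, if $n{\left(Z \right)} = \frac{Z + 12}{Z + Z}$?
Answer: $- \frac{7}{2610} \approx -0.002682$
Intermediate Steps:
$v = -5$
$n{\left(Z \right)} = \frac{12 + Z}{2 Z}$
$\frac{n{\left(v \right)}}{138 + 123} = \frac{\frac{1}{2} \frac{1}{-5} \left(12 - 5\right)}{138 + 123} = \frac{\frac{1}{2} \left(- \frac{1}{5}\right) 7}{261} = \left(- \frac{7}{10}\right) \frac{1}{261} = - \frac{7}{2610}$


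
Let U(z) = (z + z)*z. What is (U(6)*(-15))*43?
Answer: -46440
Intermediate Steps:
U(z) = 2*z² (U(z) = (2*z)*z = 2*z²)
(U(6)*(-15))*43 = ((2*6²)*(-15))*43 = ((2*36)*(-15))*43 = (72*(-15))*43 = -1080*43 = -46440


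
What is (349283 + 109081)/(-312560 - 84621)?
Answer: -458364/397181 ≈ -1.1540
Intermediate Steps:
(349283 + 109081)/(-312560 - 84621) = 458364/(-397181) = 458364*(-1/397181) = -458364/397181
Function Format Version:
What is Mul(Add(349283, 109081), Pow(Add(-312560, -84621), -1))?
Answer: Rational(-458364, 397181) ≈ -1.1540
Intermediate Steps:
Mul(Add(349283, 109081), Pow(Add(-312560, -84621), -1)) = Mul(458364, Pow(-397181, -1)) = Mul(458364, Rational(-1, 397181)) = Rational(-458364, 397181)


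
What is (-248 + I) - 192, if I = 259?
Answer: -181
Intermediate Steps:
(-248 + I) - 192 = (-248 + 259) - 192 = 11 - 192 = -181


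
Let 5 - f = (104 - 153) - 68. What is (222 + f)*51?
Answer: 17544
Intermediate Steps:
f = 122 (f = 5 - ((104 - 153) - 68) = 5 - (-49 - 68) = 5 - 1*(-117) = 5 + 117 = 122)
(222 + f)*51 = (222 + 122)*51 = 344*51 = 17544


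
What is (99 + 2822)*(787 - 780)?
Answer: 20447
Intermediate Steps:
(99 + 2822)*(787 - 780) = 2921*7 = 20447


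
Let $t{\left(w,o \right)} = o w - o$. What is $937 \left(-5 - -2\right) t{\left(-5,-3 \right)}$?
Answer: $-50598$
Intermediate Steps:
$t{\left(w,o \right)} = - o + o w$
$937 \left(-5 - -2\right) t{\left(-5,-3 \right)} = 937 \left(-5 - -2\right) \left(- 3 \left(-1 - 5\right)\right) = 937 \left(-5 + 2\right) \left(\left(-3\right) \left(-6\right)\right) = 937 \left(\left(-3\right) 18\right) = 937 \left(-54\right) = -50598$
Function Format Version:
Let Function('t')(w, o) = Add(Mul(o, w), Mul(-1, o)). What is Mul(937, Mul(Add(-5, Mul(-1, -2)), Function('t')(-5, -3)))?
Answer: -50598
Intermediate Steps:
Function('t')(w, o) = Add(Mul(-1, o), Mul(o, w))
Mul(937, Mul(Add(-5, Mul(-1, -2)), Function('t')(-5, -3))) = Mul(937, Mul(Add(-5, Mul(-1, -2)), Mul(-3, Add(-1, -5)))) = Mul(937, Mul(Add(-5, 2), Mul(-3, -6))) = Mul(937, Mul(-3, 18)) = Mul(937, -54) = -50598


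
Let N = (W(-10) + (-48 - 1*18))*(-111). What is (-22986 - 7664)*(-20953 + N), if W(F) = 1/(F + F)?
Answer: 834994885/2 ≈ 4.1750e+8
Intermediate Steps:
W(F) = 1/(2*F)
N = 146631/20 (N = ((½)/(-10) + (-48 - 1*18))*(-111) = ((½)*(-⅒) + (-48 - 18))*(-111) = (-1/20 - 66)*(-111) = -1321/20*(-111) = 146631/20 ≈ 7331.5)
(-22986 - 7664)*(-20953 + N) = (-22986 - 7664)*(-20953 + 146631/20) = -30650*(-272429/20) = 834994885/2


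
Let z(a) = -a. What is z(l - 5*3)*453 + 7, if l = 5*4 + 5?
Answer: -4523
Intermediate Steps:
l = 25 (l = 20 + 5 = 25)
z(l - 5*3)*453 + 7 = -(25 - 5*3)*453 + 7 = -(25 - 15)*453 + 7 = -1*10*453 + 7 = -10*453 + 7 = -4530 + 7 = -4523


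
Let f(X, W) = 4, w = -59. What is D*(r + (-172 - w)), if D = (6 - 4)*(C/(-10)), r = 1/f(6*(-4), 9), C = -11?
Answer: -4961/20 ≈ -248.05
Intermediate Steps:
r = 1/4 ≈ 0.25000
D = 11/5 (D = (6 - 4)*(-11/(-10)) = 2*(-11*(-1/10)) = 2*(11/10) = 11/5 ≈ 2.2000)
D*(r + (-172 - w)) = 11*(1/4 + (-172 - 1*(-59)))/5 = 11*(1/4 + (-172 + 59))/5 = 11*(1/4 - 113)/5 = (11/5)*(-451/4) = -4961/20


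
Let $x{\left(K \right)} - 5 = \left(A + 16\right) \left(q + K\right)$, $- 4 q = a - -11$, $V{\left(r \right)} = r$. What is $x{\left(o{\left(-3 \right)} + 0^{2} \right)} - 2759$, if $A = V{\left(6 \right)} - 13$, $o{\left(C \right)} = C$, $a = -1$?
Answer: $- \frac{5607}{2} \approx -2803.5$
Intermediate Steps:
$A = -7$ ($A = 6 - 13 = -7$)
$q = - \frac{5}{2}$ ($q = - \frac{-1 - -11}{4} = - \frac{-1 + 11}{4} = \left(- \frac{1}{4}\right) 10 = - \frac{5}{2} \approx -2.5$)
$x{\left(K \right)} = - \frac{35}{2} + 9 K$ ($x{\left(K \right)} = 5 + \left(-7 + 16\right) \left(- \frac{5}{2} + K\right) = 5 + 9 \left(- \frac{5}{2} + K\right) = 5 + \left(- \frac{45}{2} + 9 K\right) = - \frac{35}{2} + 9 K$)
$x{\left(o{\left(-3 \right)} + 0^{2} \right)} - 2759 = \left(- \frac{35}{2} + 9 \left(-3 + 0^{2}\right)\right) - 2759 = \left(- \frac{35}{2} + 9 \left(-3 + 0\right)\right) - 2759 = \left(- \frac{35}{2} + 9 \left(-3\right)\right) - 2759 = \left(- \frac{35}{2} - 27\right) - 2759 = - \frac{89}{2} - 2759 = - \frac{5607}{2}$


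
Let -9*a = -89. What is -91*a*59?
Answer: -477841/9 ≈ -53093.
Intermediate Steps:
a = 89/9 (a = -⅑*(-89) = 89/9 ≈ 9.8889)
-91*a*59 = -91*89/9*59 = -8099/9*59 = -477841/9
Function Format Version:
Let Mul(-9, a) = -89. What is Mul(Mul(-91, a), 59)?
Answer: Rational(-477841, 9) ≈ -53093.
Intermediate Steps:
a = Rational(89, 9) (a = Mul(Rational(-1, 9), -89) = Rational(89, 9) ≈ 9.8889)
Mul(Mul(-91, a), 59) = Mul(Mul(-91, Rational(89, 9)), 59) = Mul(Rational(-8099, 9), 59) = Rational(-477841, 9)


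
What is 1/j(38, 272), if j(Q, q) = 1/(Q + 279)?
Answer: 317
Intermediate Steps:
j(Q, q) = 1/(279 + Q)
1/j(38, 272) = 1/(1/(279 + 38)) = 1/(1/317) = 317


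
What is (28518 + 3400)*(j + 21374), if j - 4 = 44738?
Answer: 2110290488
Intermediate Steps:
j = 44742 (j = 4 + 44738 = 44742)
(28518 + 3400)*(j + 21374) = (28518 + 3400)*(44742 + 21374) = 31918*66116 = 2110290488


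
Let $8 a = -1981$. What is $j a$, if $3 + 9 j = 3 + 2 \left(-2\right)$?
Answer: $\frac{1981}{18} \approx 110.06$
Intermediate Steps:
$a = - \frac{1981}{8}$ ($a = \frac{1}{8} \left(-1981\right) = - \frac{1981}{8} \approx -247.63$)
$j = - \frac{4}{9}$ ($j = - \frac{1}{3} + \frac{3 + 2 \left(-2\right)}{9} = - \frac{1}{3} + \frac{3 - 4}{9} = - \frac{1}{3} + \frac{1}{9} \left(-1\right) = - \frac{1}{3} - \frac{1}{9} = - \frac{4}{9} \approx -0.44444$)
$j a = \left(- \frac{4}{9}\right) \left(- \frac{1981}{8}\right) = \frac{1981}{18}$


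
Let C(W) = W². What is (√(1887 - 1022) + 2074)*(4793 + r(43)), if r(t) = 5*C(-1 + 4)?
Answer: 10034012 + 4838*√865 ≈ 1.0176e+7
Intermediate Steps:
r(t) = 45 (r(t) = 5*(-1 + 4)² = 5*3² = 5*9 = 45)
(√(1887 - 1022) + 2074)*(4793 + r(43)) = (√(1887 - 1022) + 2074)*(4793 + 45) = (√865 + 2074)*4838 = (2074 + √865)*4838 = 10034012 + 4838*√865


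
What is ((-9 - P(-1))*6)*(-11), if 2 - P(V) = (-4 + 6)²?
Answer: 462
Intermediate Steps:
P(V) = -2 (P(V) = 2 - (-4 + 6)² = 2 - 1*2² = 2 - 1*4 = 2 - 4 = -2)
((-9 - P(-1))*6)*(-11) = ((-9 - 1*(-2))*6)*(-11) = ((-9 + 2)*6)*(-11) = -7*6*(-11) = -42*(-11) = 462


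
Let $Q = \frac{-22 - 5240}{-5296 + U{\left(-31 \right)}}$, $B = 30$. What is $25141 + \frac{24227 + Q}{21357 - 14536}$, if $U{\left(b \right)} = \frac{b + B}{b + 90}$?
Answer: $\frac{17863727058626}{710441255} \approx 25145.0$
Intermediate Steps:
$U{\left(b \right)} = \frac{30 + b}{90 + b}$ ($U{\left(b \right)} = \frac{b + 30}{b + 90} = \frac{30 + b}{90 + b}$)
$Q = \frac{103486}{104155}$ ($Q = \frac{-22 - 5240}{-5296 + \frac{30 - 31}{90 - 31}} = - \frac{5262}{-5296 + \frac{1}{59} \left(-1\right)} = - \frac{5262}{-5296 - \frac{1}{59}} = - \frac{5262}{- \frac{312465}{59}} = \left(-5262\right) \left(- \frac{59}{312465}\right) = \frac{103486}{104155} \approx 0.99358$)
$25141 + \frac{24227 + Q}{21357 - 14536} = 25141 + \frac{24227 + \frac{103486}{104155}}{21357 - 14536} = 25141 + \frac{2523466671}{104155 \cdot 6821} = 25141 + \frac{2523466671}{104155} \cdot \frac{1}{6821} = 25141 + \frac{2523466671}{710441255} = \frac{17863727058626}{710441255}$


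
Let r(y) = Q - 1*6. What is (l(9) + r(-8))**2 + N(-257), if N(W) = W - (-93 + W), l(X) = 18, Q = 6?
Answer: 417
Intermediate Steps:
r(y) = 0 (r(y) = 6 - 1*6 = 6 - 6 = 0)
N(W) = 93 (N(W) = W + (93 - W) = 93)
(l(9) + r(-8))**2 + N(-257) = (18 + 0)**2 + 93 = 18**2 + 93 = 324 + 93 = 417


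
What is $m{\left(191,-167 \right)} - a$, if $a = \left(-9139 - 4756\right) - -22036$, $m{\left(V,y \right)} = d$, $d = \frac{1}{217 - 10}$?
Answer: $- \frac{1685186}{207} \approx -8141.0$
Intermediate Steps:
$d = \frac{1}{207} \approx 0.0048309$
$m{\left(V,y \right)} = \frac{1}{207}$
$a = 8141$ ($a = \left(-9139 - 4756\right) + 22036 = -13895 + 22036 = 8141$)
$m{\left(191,-167 \right)} - a = \frac{1}{207} - 8141 = - \frac{1685186}{207}$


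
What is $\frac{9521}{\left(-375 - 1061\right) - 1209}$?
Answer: $- \frac{9521}{2645} \approx -3.5996$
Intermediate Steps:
$\frac{9521}{\left(-375 - 1061\right) - 1209} = \frac{9521}{-1436 - 1209} = \frac{9521}{-2645} = 9521 \left(- \frac{1}{2645}\right) = - \frac{9521}{2645}$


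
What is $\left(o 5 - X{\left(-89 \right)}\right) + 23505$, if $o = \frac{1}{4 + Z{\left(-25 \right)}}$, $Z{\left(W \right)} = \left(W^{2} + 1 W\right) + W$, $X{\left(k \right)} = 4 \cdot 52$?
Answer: $\frac{13488968}{579} \approx 23297.0$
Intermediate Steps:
$X{\left(k \right)} = 208$
$Z{\left(W \right)} = W^{2} + 2 W$ ($Z{\left(W \right)} = \left(W^{2} + W\right) + W = \left(W + W^{2}\right) + W = W^{2} + 2 W$)
$o = \frac{1}{579}$ ($o = \frac{1}{4 - 25 \left(2 - 25\right)} = \frac{1}{4 - -575} = \frac{1}{4 + 575} = \frac{1}{579} \approx 0.0017271$)
$\left(o 5 - X{\left(-89 \right)}\right) + 23505 = \left(\frac{1}{579} \cdot 5 - 208\right) + 23505 = \left(\frac{5}{579} - 208\right) + 23505 = - \frac{120427}{579} + 23505 = \frac{13488968}{579}$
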